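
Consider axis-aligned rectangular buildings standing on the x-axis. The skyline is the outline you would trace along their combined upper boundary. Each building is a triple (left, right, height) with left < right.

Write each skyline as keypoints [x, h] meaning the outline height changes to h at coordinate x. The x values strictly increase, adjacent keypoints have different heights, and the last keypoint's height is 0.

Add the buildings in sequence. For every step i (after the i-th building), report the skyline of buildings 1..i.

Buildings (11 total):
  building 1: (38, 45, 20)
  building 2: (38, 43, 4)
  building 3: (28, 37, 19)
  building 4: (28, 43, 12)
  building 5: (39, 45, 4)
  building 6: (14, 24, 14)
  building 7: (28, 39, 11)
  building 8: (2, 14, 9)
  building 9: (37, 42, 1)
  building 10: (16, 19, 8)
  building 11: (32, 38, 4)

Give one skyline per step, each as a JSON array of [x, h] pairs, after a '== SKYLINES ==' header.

== SKYLINES ==
[[38,20],[45,0]]
[[38,20],[45,0]]
[[28,19],[37,0],[38,20],[45,0]]
[[28,19],[37,12],[38,20],[45,0]]
[[28,19],[37,12],[38,20],[45,0]]
[[14,14],[24,0],[28,19],[37,12],[38,20],[45,0]]
[[14,14],[24,0],[28,19],[37,12],[38,20],[45,0]]
[[2,9],[14,14],[24,0],[28,19],[37,12],[38,20],[45,0]]
[[2,9],[14,14],[24,0],[28,19],[37,12],[38,20],[45,0]]
[[2,9],[14,14],[24,0],[28,19],[37,12],[38,20],[45,0]]
[[2,9],[14,14],[24,0],[28,19],[37,12],[38,20],[45,0]]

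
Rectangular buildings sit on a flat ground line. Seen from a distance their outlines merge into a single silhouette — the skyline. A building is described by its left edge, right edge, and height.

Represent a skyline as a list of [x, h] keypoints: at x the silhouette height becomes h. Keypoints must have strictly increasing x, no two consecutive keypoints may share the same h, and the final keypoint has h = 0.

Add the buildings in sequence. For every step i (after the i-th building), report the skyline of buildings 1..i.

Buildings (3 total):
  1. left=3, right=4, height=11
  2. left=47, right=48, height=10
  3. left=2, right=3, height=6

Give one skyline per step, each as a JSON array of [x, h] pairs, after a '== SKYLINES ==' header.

== SKYLINES ==
[[3,11],[4,0]]
[[3,11],[4,0],[47,10],[48,0]]
[[2,6],[3,11],[4,0],[47,10],[48,0]]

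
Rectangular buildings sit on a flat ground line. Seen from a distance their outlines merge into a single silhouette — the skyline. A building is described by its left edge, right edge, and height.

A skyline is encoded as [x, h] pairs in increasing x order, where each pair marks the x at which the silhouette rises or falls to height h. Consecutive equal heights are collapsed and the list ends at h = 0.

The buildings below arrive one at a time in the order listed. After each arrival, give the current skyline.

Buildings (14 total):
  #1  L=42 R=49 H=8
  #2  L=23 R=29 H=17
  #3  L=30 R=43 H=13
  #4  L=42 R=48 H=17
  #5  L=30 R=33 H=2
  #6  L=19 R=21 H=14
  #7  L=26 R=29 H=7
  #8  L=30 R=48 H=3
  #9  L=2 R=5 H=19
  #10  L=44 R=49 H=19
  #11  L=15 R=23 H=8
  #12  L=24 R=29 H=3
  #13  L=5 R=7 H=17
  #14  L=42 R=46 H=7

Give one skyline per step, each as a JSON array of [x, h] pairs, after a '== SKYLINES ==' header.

== SKYLINES ==
[[42,8],[49,0]]
[[23,17],[29,0],[42,8],[49,0]]
[[23,17],[29,0],[30,13],[43,8],[49,0]]
[[23,17],[29,0],[30,13],[42,17],[48,8],[49,0]]
[[23,17],[29,0],[30,13],[42,17],[48,8],[49,0]]
[[19,14],[21,0],[23,17],[29,0],[30,13],[42,17],[48,8],[49,0]]
[[19,14],[21,0],[23,17],[29,0],[30,13],[42,17],[48,8],[49,0]]
[[19,14],[21,0],[23,17],[29,0],[30,13],[42,17],[48,8],[49,0]]
[[2,19],[5,0],[19,14],[21,0],[23,17],[29,0],[30,13],[42,17],[48,8],[49,0]]
[[2,19],[5,0],[19,14],[21,0],[23,17],[29,0],[30,13],[42,17],[44,19],[49,0]]
[[2,19],[5,0],[15,8],[19,14],[21,8],[23,17],[29,0],[30,13],[42,17],[44,19],[49,0]]
[[2,19],[5,0],[15,8],[19,14],[21,8],[23,17],[29,0],[30,13],[42,17],[44,19],[49,0]]
[[2,19],[5,17],[7,0],[15,8],[19,14],[21,8],[23,17],[29,0],[30,13],[42,17],[44,19],[49,0]]
[[2,19],[5,17],[7,0],[15,8],[19,14],[21,8],[23,17],[29,0],[30,13],[42,17],[44,19],[49,0]]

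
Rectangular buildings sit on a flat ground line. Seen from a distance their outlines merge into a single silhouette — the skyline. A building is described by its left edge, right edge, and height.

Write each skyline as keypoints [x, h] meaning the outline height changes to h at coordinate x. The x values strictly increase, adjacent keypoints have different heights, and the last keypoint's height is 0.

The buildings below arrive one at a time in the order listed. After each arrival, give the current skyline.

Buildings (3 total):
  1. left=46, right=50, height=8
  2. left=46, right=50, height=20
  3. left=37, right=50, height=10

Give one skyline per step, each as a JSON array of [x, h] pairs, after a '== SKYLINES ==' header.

== SKYLINES ==
[[46,8],[50,0]]
[[46,20],[50,0]]
[[37,10],[46,20],[50,0]]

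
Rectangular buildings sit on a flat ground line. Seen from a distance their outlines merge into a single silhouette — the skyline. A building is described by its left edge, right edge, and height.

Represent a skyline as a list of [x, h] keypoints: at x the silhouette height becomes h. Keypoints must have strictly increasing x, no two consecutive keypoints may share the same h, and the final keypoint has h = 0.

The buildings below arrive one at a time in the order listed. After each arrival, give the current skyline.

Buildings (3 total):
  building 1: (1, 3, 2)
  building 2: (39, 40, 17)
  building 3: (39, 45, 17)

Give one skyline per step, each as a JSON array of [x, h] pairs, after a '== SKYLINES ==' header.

== SKYLINES ==
[[1,2],[3,0]]
[[1,2],[3,0],[39,17],[40,0]]
[[1,2],[3,0],[39,17],[45,0]]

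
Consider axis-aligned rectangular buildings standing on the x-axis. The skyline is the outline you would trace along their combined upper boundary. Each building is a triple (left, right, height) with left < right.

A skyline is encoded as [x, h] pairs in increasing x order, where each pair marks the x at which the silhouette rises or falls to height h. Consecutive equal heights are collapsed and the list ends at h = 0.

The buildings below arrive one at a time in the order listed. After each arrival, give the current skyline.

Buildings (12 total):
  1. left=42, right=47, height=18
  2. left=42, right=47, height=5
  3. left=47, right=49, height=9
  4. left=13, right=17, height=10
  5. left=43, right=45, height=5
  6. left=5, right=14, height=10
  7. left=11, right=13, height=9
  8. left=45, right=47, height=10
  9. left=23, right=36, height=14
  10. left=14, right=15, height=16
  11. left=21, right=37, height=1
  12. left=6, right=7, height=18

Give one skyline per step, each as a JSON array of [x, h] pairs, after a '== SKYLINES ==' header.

== SKYLINES ==
[[42,18],[47,0]]
[[42,18],[47,0]]
[[42,18],[47,9],[49,0]]
[[13,10],[17,0],[42,18],[47,9],[49,0]]
[[13,10],[17,0],[42,18],[47,9],[49,0]]
[[5,10],[17,0],[42,18],[47,9],[49,0]]
[[5,10],[17,0],[42,18],[47,9],[49,0]]
[[5,10],[17,0],[42,18],[47,9],[49,0]]
[[5,10],[17,0],[23,14],[36,0],[42,18],[47,9],[49,0]]
[[5,10],[14,16],[15,10],[17,0],[23,14],[36,0],[42,18],[47,9],[49,0]]
[[5,10],[14,16],[15,10],[17,0],[21,1],[23,14],[36,1],[37,0],[42,18],[47,9],[49,0]]
[[5,10],[6,18],[7,10],[14,16],[15,10],[17,0],[21,1],[23,14],[36,1],[37,0],[42,18],[47,9],[49,0]]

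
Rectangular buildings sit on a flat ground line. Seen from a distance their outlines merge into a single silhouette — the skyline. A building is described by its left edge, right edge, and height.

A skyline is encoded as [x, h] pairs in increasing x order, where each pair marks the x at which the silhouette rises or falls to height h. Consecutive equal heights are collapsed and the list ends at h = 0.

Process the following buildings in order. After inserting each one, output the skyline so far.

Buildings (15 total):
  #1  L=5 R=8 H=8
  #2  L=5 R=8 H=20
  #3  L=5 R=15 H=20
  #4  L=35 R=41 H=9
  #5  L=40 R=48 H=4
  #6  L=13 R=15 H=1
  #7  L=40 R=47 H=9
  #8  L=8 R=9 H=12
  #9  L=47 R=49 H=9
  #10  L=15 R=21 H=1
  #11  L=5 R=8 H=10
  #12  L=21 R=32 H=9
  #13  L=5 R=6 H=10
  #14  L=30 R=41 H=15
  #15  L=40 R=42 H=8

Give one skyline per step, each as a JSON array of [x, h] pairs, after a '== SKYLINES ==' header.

== SKYLINES ==
[[5,8],[8,0]]
[[5,20],[8,0]]
[[5,20],[15,0]]
[[5,20],[15,0],[35,9],[41,0]]
[[5,20],[15,0],[35,9],[41,4],[48,0]]
[[5,20],[15,0],[35,9],[41,4],[48,0]]
[[5,20],[15,0],[35,9],[47,4],[48,0]]
[[5,20],[15,0],[35,9],[47,4],[48,0]]
[[5,20],[15,0],[35,9],[49,0]]
[[5,20],[15,1],[21,0],[35,9],[49,0]]
[[5,20],[15,1],[21,0],[35,9],[49,0]]
[[5,20],[15,1],[21,9],[32,0],[35,9],[49,0]]
[[5,20],[15,1],[21,9],[32,0],[35,9],[49,0]]
[[5,20],[15,1],[21,9],[30,15],[41,9],[49,0]]
[[5,20],[15,1],[21,9],[30,15],[41,9],[49,0]]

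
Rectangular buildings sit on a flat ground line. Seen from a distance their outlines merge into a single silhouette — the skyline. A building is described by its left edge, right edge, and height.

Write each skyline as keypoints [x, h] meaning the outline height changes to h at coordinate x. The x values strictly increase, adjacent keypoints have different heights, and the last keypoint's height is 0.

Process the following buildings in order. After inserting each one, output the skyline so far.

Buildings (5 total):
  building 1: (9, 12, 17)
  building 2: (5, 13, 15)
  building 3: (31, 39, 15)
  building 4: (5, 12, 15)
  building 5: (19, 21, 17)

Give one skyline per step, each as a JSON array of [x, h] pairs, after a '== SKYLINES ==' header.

== SKYLINES ==
[[9,17],[12,0]]
[[5,15],[9,17],[12,15],[13,0]]
[[5,15],[9,17],[12,15],[13,0],[31,15],[39,0]]
[[5,15],[9,17],[12,15],[13,0],[31,15],[39,0]]
[[5,15],[9,17],[12,15],[13,0],[19,17],[21,0],[31,15],[39,0]]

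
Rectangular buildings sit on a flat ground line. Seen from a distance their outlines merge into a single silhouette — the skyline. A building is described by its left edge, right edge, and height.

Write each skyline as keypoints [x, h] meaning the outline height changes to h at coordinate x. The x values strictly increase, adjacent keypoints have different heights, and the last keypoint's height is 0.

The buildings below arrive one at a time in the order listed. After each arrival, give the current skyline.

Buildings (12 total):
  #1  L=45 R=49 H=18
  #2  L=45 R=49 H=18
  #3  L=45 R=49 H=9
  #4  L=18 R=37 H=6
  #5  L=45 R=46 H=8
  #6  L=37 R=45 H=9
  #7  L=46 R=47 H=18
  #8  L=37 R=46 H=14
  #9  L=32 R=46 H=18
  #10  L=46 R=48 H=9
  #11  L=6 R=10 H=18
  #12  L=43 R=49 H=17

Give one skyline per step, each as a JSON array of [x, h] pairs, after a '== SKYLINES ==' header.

== SKYLINES ==
[[45,18],[49,0]]
[[45,18],[49,0]]
[[45,18],[49,0]]
[[18,6],[37,0],[45,18],[49,0]]
[[18,6],[37,0],[45,18],[49,0]]
[[18,6],[37,9],[45,18],[49,0]]
[[18,6],[37,9],[45,18],[49,0]]
[[18,6],[37,14],[45,18],[49,0]]
[[18,6],[32,18],[49,0]]
[[18,6],[32,18],[49,0]]
[[6,18],[10,0],[18,6],[32,18],[49,0]]
[[6,18],[10,0],[18,6],[32,18],[49,0]]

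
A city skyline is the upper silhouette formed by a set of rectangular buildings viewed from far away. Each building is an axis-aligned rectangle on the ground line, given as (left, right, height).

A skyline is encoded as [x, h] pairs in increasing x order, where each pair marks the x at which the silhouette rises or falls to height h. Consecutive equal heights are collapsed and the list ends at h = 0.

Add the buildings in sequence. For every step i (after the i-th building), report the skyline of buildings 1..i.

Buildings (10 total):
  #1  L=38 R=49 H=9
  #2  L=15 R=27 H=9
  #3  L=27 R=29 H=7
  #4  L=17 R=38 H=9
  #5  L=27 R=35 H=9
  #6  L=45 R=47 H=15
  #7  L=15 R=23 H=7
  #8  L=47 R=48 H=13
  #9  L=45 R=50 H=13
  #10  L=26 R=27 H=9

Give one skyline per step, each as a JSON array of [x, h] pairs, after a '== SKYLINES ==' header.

== SKYLINES ==
[[38,9],[49,0]]
[[15,9],[27,0],[38,9],[49,0]]
[[15,9],[27,7],[29,0],[38,9],[49,0]]
[[15,9],[49,0]]
[[15,9],[49,0]]
[[15,9],[45,15],[47,9],[49,0]]
[[15,9],[45,15],[47,9],[49,0]]
[[15,9],[45,15],[47,13],[48,9],[49,0]]
[[15,9],[45,15],[47,13],[50,0]]
[[15,9],[45,15],[47,13],[50,0]]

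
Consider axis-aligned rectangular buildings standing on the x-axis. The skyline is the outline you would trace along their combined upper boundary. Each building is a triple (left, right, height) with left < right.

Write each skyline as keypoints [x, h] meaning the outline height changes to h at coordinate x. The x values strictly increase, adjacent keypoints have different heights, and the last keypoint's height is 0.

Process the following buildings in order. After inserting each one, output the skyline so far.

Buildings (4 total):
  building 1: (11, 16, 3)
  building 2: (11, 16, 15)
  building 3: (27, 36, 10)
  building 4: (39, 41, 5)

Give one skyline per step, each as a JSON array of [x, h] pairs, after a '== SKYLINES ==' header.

== SKYLINES ==
[[11,3],[16,0]]
[[11,15],[16,0]]
[[11,15],[16,0],[27,10],[36,0]]
[[11,15],[16,0],[27,10],[36,0],[39,5],[41,0]]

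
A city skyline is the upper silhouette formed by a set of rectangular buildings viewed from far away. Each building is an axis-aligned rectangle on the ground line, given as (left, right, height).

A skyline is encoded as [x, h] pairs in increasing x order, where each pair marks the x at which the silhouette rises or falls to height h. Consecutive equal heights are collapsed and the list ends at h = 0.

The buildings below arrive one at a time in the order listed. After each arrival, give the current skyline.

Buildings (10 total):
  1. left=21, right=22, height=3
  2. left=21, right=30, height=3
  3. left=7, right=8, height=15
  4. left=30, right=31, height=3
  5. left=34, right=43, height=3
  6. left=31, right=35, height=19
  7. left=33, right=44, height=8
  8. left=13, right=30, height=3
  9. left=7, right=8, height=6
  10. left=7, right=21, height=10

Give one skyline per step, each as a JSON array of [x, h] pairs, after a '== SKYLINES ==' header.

== SKYLINES ==
[[21,3],[22,0]]
[[21,3],[30,0]]
[[7,15],[8,0],[21,3],[30,0]]
[[7,15],[8,0],[21,3],[31,0]]
[[7,15],[8,0],[21,3],[31,0],[34,3],[43,0]]
[[7,15],[8,0],[21,3],[31,19],[35,3],[43,0]]
[[7,15],[8,0],[21,3],[31,19],[35,8],[44,0]]
[[7,15],[8,0],[13,3],[31,19],[35,8],[44,0]]
[[7,15],[8,0],[13,3],[31,19],[35,8],[44,0]]
[[7,15],[8,10],[21,3],[31,19],[35,8],[44,0]]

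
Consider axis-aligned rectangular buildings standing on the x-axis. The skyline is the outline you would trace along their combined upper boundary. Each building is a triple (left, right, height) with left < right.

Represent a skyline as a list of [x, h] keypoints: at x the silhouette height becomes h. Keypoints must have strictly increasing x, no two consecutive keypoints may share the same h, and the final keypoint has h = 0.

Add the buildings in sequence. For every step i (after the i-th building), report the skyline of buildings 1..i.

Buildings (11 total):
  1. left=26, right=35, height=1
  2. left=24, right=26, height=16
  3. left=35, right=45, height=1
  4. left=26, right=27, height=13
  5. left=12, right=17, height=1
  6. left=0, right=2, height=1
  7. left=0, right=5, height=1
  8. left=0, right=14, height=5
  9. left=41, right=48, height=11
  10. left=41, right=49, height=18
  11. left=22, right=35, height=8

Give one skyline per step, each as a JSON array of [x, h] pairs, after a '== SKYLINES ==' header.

== SKYLINES ==
[[26,1],[35,0]]
[[24,16],[26,1],[35,0]]
[[24,16],[26,1],[45,0]]
[[24,16],[26,13],[27,1],[45,0]]
[[12,1],[17,0],[24,16],[26,13],[27,1],[45,0]]
[[0,1],[2,0],[12,1],[17,0],[24,16],[26,13],[27,1],[45,0]]
[[0,1],[5,0],[12,1],[17,0],[24,16],[26,13],[27,1],[45,0]]
[[0,5],[14,1],[17,0],[24,16],[26,13],[27,1],[45,0]]
[[0,5],[14,1],[17,0],[24,16],[26,13],[27,1],[41,11],[48,0]]
[[0,5],[14,1],[17,0],[24,16],[26,13],[27,1],[41,18],[49,0]]
[[0,5],[14,1],[17,0],[22,8],[24,16],[26,13],[27,8],[35,1],[41,18],[49,0]]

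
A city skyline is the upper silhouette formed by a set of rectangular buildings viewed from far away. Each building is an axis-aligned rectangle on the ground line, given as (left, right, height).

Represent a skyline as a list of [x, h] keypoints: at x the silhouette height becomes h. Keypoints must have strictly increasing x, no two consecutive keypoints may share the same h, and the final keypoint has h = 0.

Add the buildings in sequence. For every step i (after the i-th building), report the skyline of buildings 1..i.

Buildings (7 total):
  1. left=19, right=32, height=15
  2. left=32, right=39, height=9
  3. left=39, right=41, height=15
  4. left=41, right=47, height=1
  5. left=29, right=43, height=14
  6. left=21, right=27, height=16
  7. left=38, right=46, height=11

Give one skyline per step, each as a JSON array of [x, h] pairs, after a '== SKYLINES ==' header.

== SKYLINES ==
[[19,15],[32,0]]
[[19,15],[32,9],[39,0]]
[[19,15],[32,9],[39,15],[41,0]]
[[19,15],[32,9],[39,15],[41,1],[47,0]]
[[19,15],[32,14],[39,15],[41,14],[43,1],[47,0]]
[[19,15],[21,16],[27,15],[32,14],[39,15],[41,14],[43,1],[47,0]]
[[19,15],[21,16],[27,15],[32,14],[39,15],[41,14],[43,11],[46,1],[47,0]]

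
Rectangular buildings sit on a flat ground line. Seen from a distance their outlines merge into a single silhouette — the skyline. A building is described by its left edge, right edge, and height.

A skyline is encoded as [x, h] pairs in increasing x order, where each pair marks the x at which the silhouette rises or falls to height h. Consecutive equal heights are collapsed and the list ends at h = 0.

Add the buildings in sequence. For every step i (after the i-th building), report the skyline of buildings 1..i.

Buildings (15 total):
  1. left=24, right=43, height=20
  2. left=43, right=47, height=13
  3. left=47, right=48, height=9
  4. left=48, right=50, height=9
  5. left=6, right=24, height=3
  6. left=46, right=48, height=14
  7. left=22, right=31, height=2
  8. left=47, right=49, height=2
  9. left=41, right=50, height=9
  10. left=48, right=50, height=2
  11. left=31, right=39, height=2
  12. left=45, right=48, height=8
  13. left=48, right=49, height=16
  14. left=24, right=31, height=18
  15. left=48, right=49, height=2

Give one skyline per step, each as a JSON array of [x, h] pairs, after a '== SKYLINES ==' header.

== SKYLINES ==
[[24,20],[43,0]]
[[24,20],[43,13],[47,0]]
[[24,20],[43,13],[47,9],[48,0]]
[[24,20],[43,13],[47,9],[50,0]]
[[6,3],[24,20],[43,13],[47,9],[50,0]]
[[6,3],[24,20],[43,13],[46,14],[48,9],[50,0]]
[[6,3],[24,20],[43,13],[46,14],[48,9],[50,0]]
[[6,3],[24,20],[43,13],[46,14],[48,9],[50,0]]
[[6,3],[24,20],[43,13],[46,14],[48,9],[50,0]]
[[6,3],[24,20],[43,13],[46,14],[48,9],[50,0]]
[[6,3],[24,20],[43,13],[46,14],[48,9],[50,0]]
[[6,3],[24,20],[43,13],[46,14],[48,9],[50,0]]
[[6,3],[24,20],[43,13],[46,14],[48,16],[49,9],[50,0]]
[[6,3],[24,20],[43,13],[46,14],[48,16],[49,9],[50,0]]
[[6,3],[24,20],[43,13],[46,14],[48,16],[49,9],[50,0]]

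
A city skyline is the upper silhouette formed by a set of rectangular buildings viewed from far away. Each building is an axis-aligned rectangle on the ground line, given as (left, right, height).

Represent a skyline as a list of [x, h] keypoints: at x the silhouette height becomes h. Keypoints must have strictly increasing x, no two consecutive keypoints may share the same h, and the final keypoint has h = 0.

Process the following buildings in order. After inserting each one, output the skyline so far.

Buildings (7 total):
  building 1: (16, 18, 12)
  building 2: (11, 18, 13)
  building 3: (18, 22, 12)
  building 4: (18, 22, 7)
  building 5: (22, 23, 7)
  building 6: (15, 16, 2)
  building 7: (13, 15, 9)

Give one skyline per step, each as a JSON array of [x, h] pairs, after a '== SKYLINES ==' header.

== SKYLINES ==
[[16,12],[18,0]]
[[11,13],[18,0]]
[[11,13],[18,12],[22,0]]
[[11,13],[18,12],[22,0]]
[[11,13],[18,12],[22,7],[23,0]]
[[11,13],[18,12],[22,7],[23,0]]
[[11,13],[18,12],[22,7],[23,0]]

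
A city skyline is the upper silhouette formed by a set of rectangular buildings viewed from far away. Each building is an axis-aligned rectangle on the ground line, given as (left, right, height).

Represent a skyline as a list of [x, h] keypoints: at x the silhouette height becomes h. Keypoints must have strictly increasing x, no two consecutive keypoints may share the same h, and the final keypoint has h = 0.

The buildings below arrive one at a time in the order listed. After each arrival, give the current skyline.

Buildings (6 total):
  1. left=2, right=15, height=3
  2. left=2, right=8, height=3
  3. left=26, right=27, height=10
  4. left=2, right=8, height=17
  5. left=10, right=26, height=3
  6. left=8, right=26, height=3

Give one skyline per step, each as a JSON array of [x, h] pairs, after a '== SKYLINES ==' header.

== SKYLINES ==
[[2,3],[15,0]]
[[2,3],[15,0]]
[[2,3],[15,0],[26,10],[27,0]]
[[2,17],[8,3],[15,0],[26,10],[27,0]]
[[2,17],[8,3],[26,10],[27,0]]
[[2,17],[8,3],[26,10],[27,0]]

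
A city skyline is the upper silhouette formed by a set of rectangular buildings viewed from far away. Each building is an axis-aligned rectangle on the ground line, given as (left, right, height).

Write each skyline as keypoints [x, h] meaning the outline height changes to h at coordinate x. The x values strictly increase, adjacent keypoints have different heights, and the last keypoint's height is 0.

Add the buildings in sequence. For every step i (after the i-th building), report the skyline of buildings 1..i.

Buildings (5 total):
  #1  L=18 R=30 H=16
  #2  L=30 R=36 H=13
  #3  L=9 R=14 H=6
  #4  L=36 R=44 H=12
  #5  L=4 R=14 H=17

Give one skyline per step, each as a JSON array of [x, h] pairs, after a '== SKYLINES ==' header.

== SKYLINES ==
[[18,16],[30,0]]
[[18,16],[30,13],[36,0]]
[[9,6],[14,0],[18,16],[30,13],[36,0]]
[[9,6],[14,0],[18,16],[30,13],[36,12],[44,0]]
[[4,17],[14,0],[18,16],[30,13],[36,12],[44,0]]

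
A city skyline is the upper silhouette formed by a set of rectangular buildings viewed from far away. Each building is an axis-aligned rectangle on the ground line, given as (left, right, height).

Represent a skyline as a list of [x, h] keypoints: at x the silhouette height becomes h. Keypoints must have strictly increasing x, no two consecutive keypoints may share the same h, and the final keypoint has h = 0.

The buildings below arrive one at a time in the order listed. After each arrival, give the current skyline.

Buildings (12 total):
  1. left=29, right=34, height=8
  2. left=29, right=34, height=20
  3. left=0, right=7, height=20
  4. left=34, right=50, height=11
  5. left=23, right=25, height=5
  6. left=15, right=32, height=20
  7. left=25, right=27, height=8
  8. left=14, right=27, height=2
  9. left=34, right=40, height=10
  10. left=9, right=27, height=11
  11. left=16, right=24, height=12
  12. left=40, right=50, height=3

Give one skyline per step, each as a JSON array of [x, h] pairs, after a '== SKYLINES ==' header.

== SKYLINES ==
[[29,8],[34,0]]
[[29,20],[34,0]]
[[0,20],[7,0],[29,20],[34,0]]
[[0,20],[7,0],[29,20],[34,11],[50,0]]
[[0,20],[7,0],[23,5],[25,0],[29,20],[34,11],[50,0]]
[[0,20],[7,0],[15,20],[34,11],[50,0]]
[[0,20],[7,0],[15,20],[34,11],[50,0]]
[[0,20],[7,0],[14,2],[15,20],[34,11],[50,0]]
[[0,20],[7,0],[14,2],[15,20],[34,11],[50,0]]
[[0,20],[7,0],[9,11],[15,20],[34,11],[50,0]]
[[0,20],[7,0],[9,11],[15,20],[34,11],[50,0]]
[[0,20],[7,0],[9,11],[15,20],[34,11],[50,0]]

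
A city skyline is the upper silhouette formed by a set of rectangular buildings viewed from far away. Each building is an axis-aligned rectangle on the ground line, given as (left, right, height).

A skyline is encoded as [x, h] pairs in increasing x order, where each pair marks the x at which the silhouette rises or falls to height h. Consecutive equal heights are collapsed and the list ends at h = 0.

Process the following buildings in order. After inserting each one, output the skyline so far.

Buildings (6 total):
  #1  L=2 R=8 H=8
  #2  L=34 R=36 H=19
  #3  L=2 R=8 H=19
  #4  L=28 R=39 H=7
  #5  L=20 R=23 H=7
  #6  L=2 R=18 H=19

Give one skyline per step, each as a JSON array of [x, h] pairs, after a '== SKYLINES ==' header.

== SKYLINES ==
[[2,8],[8,0]]
[[2,8],[8,0],[34,19],[36,0]]
[[2,19],[8,0],[34,19],[36,0]]
[[2,19],[8,0],[28,7],[34,19],[36,7],[39,0]]
[[2,19],[8,0],[20,7],[23,0],[28,7],[34,19],[36,7],[39,0]]
[[2,19],[18,0],[20,7],[23,0],[28,7],[34,19],[36,7],[39,0]]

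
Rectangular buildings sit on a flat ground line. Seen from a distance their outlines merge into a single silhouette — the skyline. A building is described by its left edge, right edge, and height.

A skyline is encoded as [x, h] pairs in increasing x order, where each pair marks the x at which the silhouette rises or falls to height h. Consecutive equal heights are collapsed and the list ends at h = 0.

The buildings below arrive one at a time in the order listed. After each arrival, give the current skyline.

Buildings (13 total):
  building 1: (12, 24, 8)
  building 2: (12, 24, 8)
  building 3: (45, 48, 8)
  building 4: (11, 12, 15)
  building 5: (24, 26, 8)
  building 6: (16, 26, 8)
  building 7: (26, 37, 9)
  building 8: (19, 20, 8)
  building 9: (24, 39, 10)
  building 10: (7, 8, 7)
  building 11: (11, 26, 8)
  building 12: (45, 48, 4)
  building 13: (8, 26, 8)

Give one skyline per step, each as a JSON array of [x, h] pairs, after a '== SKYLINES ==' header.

== SKYLINES ==
[[12,8],[24,0]]
[[12,8],[24,0]]
[[12,8],[24,0],[45,8],[48,0]]
[[11,15],[12,8],[24,0],[45,8],[48,0]]
[[11,15],[12,8],[26,0],[45,8],[48,0]]
[[11,15],[12,8],[26,0],[45,8],[48,0]]
[[11,15],[12,8],[26,9],[37,0],[45,8],[48,0]]
[[11,15],[12,8],[26,9],[37,0],[45,8],[48,0]]
[[11,15],[12,8],[24,10],[39,0],[45,8],[48,0]]
[[7,7],[8,0],[11,15],[12,8],[24,10],[39,0],[45,8],[48,0]]
[[7,7],[8,0],[11,15],[12,8],[24,10],[39,0],[45,8],[48,0]]
[[7,7],[8,0],[11,15],[12,8],[24,10],[39,0],[45,8],[48,0]]
[[7,7],[8,8],[11,15],[12,8],[24,10],[39,0],[45,8],[48,0]]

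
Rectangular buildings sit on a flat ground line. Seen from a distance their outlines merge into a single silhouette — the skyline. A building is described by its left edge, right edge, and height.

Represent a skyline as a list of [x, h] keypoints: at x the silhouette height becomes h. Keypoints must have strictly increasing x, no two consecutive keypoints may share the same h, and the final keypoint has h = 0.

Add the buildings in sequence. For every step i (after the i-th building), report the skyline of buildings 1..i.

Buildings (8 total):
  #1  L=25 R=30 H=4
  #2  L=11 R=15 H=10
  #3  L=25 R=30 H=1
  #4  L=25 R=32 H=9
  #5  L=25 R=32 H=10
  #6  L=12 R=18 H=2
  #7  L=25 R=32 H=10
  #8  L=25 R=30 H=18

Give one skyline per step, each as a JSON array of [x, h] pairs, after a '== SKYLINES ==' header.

== SKYLINES ==
[[25,4],[30,0]]
[[11,10],[15,0],[25,4],[30,0]]
[[11,10],[15,0],[25,4],[30,0]]
[[11,10],[15,0],[25,9],[32,0]]
[[11,10],[15,0],[25,10],[32,0]]
[[11,10],[15,2],[18,0],[25,10],[32,0]]
[[11,10],[15,2],[18,0],[25,10],[32,0]]
[[11,10],[15,2],[18,0],[25,18],[30,10],[32,0]]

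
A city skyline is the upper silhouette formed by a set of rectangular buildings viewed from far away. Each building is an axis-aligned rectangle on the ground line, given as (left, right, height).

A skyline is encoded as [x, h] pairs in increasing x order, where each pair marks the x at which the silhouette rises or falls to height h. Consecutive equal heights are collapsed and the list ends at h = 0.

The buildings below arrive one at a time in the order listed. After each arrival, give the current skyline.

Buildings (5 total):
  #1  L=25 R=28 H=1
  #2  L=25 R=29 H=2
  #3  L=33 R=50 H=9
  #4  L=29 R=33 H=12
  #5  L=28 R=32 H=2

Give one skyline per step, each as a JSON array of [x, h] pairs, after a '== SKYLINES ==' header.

== SKYLINES ==
[[25,1],[28,0]]
[[25,2],[29,0]]
[[25,2],[29,0],[33,9],[50,0]]
[[25,2],[29,12],[33,9],[50,0]]
[[25,2],[29,12],[33,9],[50,0]]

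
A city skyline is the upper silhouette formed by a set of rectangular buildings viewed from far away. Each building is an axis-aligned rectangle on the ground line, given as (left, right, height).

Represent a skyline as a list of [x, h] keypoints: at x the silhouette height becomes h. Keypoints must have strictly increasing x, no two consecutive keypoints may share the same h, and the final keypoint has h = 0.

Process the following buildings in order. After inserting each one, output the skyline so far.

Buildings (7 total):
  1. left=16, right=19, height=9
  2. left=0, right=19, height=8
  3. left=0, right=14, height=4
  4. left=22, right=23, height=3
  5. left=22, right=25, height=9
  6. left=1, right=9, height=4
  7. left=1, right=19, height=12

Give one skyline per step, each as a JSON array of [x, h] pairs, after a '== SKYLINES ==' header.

== SKYLINES ==
[[16,9],[19,0]]
[[0,8],[16,9],[19,0]]
[[0,8],[16,9],[19,0]]
[[0,8],[16,9],[19,0],[22,3],[23,0]]
[[0,8],[16,9],[19,0],[22,9],[25,0]]
[[0,8],[16,9],[19,0],[22,9],[25,0]]
[[0,8],[1,12],[19,0],[22,9],[25,0]]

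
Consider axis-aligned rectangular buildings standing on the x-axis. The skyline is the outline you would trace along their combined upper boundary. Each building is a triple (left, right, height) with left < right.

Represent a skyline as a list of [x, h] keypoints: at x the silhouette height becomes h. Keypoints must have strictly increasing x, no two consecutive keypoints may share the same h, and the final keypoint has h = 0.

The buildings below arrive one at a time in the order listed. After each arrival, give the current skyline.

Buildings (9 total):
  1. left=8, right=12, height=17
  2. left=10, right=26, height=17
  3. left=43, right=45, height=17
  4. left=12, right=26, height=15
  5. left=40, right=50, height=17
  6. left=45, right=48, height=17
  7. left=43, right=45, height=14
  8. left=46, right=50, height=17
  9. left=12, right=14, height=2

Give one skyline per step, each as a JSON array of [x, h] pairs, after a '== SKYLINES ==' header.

== SKYLINES ==
[[8,17],[12,0]]
[[8,17],[26,0]]
[[8,17],[26,0],[43,17],[45,0]]
[[8,17],[26,0],[43,17],[45,0]]
[[8,17],[26,0],[40,17],[50,0]]
[[8,17],[26,0],[40,17],[50,0]]
[[8,17],[26,0],[40,17],[50,0]]
[[8,17],[26,0],[40,17],[50,0]]
[[8,17],[26,0],[40,17],[50,0]]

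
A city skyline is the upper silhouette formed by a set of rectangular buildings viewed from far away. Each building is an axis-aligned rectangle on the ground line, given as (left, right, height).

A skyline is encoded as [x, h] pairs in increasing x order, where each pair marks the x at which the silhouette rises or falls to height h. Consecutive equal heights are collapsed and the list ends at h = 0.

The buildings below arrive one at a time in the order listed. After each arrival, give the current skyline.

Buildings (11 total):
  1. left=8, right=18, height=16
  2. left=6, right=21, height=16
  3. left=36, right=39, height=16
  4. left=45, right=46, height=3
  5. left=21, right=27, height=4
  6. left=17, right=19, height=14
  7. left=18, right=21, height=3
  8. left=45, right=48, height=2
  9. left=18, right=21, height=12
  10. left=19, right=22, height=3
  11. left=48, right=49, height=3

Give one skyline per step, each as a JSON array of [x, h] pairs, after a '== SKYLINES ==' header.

== SKYLINES ==
[[8,16],[18,0]]
[[6,16],[21,0]]
[[6,16],[21,0],[36,16],[39,0]]
[[6,16],[21,0],[36,16],[39,0],[45,3],[46,0]]
[[6,16],[21,4],[27,0],[36,16],[39,0],[45,3],[46,0]]
[[6,16],[21,4],[27,0],[36,16],[39,0],[45,3],[46,0]]
[[6,16],[21,4],[27,0],[36,16],[39,0],[45,3],[46,0]]
[[6,16],[21,4],[27,0],[36,16],[39,0],[45,3],[46,2],[48,0]]
[[6,16],[21,4],[27,0],[36,16],[39,0],[45,3],[46,2],[48,0]]
[[6,16],[21,4],[27,0],[36,16],[39,0],[45,3],[46,2],[48,0]]
[[6,16],[21,4],[27,0],[36,16],[39,0],[45,3],[46,2],[48,3],[49,0]]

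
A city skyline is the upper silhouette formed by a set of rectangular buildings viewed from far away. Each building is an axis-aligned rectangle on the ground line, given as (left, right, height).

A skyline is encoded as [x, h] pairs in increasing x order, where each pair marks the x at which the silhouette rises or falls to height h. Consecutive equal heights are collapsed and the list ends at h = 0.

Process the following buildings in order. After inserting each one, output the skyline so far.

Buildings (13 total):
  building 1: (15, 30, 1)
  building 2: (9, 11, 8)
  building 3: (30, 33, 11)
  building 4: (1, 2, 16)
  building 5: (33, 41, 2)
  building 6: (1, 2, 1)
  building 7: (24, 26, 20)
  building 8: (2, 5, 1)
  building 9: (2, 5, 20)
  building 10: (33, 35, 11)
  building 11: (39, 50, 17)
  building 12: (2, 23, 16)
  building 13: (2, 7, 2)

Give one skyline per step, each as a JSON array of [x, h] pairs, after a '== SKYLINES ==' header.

== SKYLINES ==
[[15,1],[30,0]]
[[9,8],[11,0],[15,1],[30,0]]
[[9,8],[11,0],[15,1],[30,11],[33,0]]
[[1,16],[2,0],[9,8],[11,0],[15,1],[30,11],[33,0]]
[[1,16],[2,0],[9,8],[11,0],[15,1],[30,11],[33,2],[41,0]]
[[1,16],[2,0],[9,8],[11,0],[15,1],[30,11],[33,2],[41,0]]
[[1,16],[2,0],[9,8],[11,0],[15,1],[24,20],[26,1],[30,11],[33,2],[41,0]]
[[1,16],[2,1],[5,0],[9,8],[11,0],[15,1],[24,20],[26,1],[30,11],[33,2],[41,0]]
[[1,16],[2,20],[5,0],[9,8],[11,0],[15,1],[24,20],[26,1],[30,11],[33,2],[41,0]]
[[1,16],[2,20],[5,0],[9,8],[11,0],[15,1],[24,20],[26,1],[30,11],[35,2],[41,0]]
[[1,16],[2,20],[5,0],[9,8],[11,0],[15,1],[24,20],[26,1],[30,11],[35,2],[39,17],[50,0]]
[[1,16],[2,20],[5,16],[23,1],[24,20],[26,1],[30,11],[35,2],[39,17],[50,0]]
[[1,16],[2,20],[5,16],[23,1],[24,20],[26,1],[30,11],[35,2],[39,17],[50,0]]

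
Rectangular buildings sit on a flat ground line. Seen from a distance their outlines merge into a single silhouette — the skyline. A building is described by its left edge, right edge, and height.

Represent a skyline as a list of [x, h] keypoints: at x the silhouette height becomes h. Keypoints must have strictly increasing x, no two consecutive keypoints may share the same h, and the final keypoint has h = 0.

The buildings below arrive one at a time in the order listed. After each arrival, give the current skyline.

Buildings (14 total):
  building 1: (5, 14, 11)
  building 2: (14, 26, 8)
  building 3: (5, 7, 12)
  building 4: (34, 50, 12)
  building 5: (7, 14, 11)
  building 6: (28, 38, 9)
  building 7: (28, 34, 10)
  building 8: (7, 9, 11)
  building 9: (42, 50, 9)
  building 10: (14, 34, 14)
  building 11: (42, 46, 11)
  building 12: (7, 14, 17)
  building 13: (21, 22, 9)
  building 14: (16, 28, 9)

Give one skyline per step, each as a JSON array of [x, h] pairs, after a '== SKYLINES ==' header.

== SKYLINES ==
[[5,11],[14,0]]
[[5,11],[14,8],[26,0]]
[[5,12],[7,11],[14,8],[26,0]]
[[5,12],[7,11],[14,8],[26,0],[34,12],[50,0]]
[[5,12],[7,11],[14,8],[26,0],[34,12],[50,0]]
[[5,12],[7,11],[14,8],[26,0],[28,9],[34,12],[50,0]]
[[5,12],[7,11],[14,8],[26,0],[28,10],[34,12],[50,0]]
[[5,12],[7,11],[14,8],[26,0],[28,10],[34,12],[50,0]]
[[5,12],[7,11],[14,8],[26,0],[28,10],[34,12],[50,0]]
[[5,12],[7,11],[14,14],[34,12],[50,0]]
[[5,12],[7,11],[14,14],[34,12],[50,0]]
[[5,12],[7,17],[14,14],[34,12],[50,0]]
[[5,12],[7,17],[14,14],[34,12],[50,0]]
[[5,12],[7,17],[14,14],[34,12],[50,0]]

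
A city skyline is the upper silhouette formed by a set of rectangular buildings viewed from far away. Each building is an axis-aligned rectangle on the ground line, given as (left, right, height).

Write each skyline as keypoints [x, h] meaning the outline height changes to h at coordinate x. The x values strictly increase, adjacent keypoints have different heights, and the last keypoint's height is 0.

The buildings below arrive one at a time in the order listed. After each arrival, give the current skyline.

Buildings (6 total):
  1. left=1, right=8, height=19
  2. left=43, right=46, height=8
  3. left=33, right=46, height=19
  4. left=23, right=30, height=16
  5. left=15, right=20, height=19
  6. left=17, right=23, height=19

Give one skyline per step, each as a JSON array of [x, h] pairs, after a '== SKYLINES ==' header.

== SKYLINES ==
[[1,19],[8,0]]
[[1,19],[8,0],[43,8],[46,0]]
[[1,19],[8,0],[33,19],[46,0]]
[[1,19],[8,0],[23,16],[30,0],[33,19],[46,0]]
[[1,19],[8,0],[15,19],[20,0],[23,16],[30,0],[33,19],[46,0]]
[[1,19],[8,0],[15,19],[23,16],[30,0],[33,19],[46,0]]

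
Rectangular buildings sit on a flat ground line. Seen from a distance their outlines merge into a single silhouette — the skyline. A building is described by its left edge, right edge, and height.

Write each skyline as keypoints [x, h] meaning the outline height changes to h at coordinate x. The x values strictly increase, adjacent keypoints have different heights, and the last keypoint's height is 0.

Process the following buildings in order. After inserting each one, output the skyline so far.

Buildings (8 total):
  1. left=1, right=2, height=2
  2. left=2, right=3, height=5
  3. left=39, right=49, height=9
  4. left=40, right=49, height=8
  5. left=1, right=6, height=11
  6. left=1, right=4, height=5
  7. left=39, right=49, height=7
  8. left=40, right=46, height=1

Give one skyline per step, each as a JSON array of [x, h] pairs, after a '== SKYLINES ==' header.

== SKYLINES ==
[[1,2],[2,0]]
[[1,2],[2,5],[3,0]]
[[1,2],[2,5],[3,0],[39,9],[49,0]]
[[1,2],[2,5],[3,0],[39,9],[49,0]]
[[1,11],[6,0],[39,9],[49,0]]
[[1,11],[6,0],[39,9],[49,0]]
[[1,11],[6,0],[39,9],[49,0]]
[[1,11],[6,0],[39,9],[49,0]]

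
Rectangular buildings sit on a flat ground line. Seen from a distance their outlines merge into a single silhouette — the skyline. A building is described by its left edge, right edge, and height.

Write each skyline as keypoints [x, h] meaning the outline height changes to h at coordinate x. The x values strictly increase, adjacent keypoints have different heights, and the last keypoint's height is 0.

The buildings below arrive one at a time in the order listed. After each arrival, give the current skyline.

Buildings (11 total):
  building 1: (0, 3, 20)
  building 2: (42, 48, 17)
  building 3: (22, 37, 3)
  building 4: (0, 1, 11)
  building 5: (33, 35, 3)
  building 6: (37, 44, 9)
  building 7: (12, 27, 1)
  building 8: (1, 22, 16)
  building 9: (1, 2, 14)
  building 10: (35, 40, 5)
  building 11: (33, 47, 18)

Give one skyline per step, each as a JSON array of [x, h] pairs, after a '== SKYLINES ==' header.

== SKYLINES ==
[[0,20],[3,0]]
[[0,20],[3,0],[42,17],[48,0]]
[[0,20],[3,0],[22,3],[37,0],[42,17],[48,0]]
[[0,20],[3,0],[22,3],[37,0],[42,17],[48,0]]
[[0,20],[3,0],[22,3],[37,0],[42,17],[48,0]]
[[0,20],[3,0],[22,3],[37,9],[42,17],[48,0]]
[[0,20],[3,0],[12,1],[22,3],[37,9],[42,17],[48,0]]
[[0,20],[3,16],[22,3],[37,9],[42,17],[48,0]]
[[0,20],[3,16],[22,3],[37,9],[42,17],[48,0]]
[[0,20],[3,16],[22,3],[35,5],[37,9],[42,17],[48,0]]
[[0,20],[3,16],[22,3],[33,18],[47,17],[48,0]]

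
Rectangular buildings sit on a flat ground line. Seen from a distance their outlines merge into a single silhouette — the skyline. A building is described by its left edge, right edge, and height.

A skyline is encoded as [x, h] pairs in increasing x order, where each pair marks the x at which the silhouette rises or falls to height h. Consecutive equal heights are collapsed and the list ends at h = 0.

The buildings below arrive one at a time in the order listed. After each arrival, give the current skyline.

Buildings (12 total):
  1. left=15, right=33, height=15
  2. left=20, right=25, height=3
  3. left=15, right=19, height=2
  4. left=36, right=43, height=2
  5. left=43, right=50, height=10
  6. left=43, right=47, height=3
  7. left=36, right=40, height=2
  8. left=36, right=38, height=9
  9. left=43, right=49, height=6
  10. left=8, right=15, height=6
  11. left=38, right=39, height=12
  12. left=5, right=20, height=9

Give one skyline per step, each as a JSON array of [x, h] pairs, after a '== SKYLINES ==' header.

== SKYLINES ==
[[15,15],[33,0]]
[[15,15],[33,0]]
[[15,15],[33,0]]
[[15,15],[33,0],[36,2],[43,0]]
[[15,15],[33,0],[36,2],[43,10],[50,0]]
[[15,15],[33,0],[36,2],[43,10],[50,0]]
[[15,15],[33,0],[36,2],[43,10],[50,0]]
[[15,15],[33,0],[36,9],[38,2],[43,10],[50,0]]
[[15,15],[33,0],[36,9],[38,2],[43,10],[50,0]]
[[8,6],[15,15],[33,0],[36,9],[38,2],[43,10],[50,0]]
[[8,6],[15,15],[33,0],[36,9],[38,12],[39,2],[43,10],[50,0]]
[[5,9],[15,15],[33,0],[36,9],[38,12],[39,2],[43,10],[50,0]]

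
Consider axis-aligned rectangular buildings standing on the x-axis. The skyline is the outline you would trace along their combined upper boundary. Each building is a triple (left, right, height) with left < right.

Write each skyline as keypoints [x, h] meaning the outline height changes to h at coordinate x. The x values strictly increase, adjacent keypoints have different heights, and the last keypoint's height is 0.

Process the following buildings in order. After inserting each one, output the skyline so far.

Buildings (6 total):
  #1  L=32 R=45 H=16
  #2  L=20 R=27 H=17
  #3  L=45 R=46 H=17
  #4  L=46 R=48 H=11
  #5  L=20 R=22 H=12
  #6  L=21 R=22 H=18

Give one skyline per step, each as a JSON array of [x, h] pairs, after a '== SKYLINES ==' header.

== SKYLINES ==
[[32,16],[45,0]]
[[20,17],[27,0],[32,16],[45,0]]
[[20,17],[27,0],[32,16],[45,17],[46,0]]
[[20,17],[27,0],[32,16],[45,17],[46,11],[48,0]]
[[20,17],[27,0],[32,16],[45,17],[46,11],[48,0]]
[[20,17],[21,18],[22,17],[27,0],[32,16],[45,17],[46,11],[48,0]]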